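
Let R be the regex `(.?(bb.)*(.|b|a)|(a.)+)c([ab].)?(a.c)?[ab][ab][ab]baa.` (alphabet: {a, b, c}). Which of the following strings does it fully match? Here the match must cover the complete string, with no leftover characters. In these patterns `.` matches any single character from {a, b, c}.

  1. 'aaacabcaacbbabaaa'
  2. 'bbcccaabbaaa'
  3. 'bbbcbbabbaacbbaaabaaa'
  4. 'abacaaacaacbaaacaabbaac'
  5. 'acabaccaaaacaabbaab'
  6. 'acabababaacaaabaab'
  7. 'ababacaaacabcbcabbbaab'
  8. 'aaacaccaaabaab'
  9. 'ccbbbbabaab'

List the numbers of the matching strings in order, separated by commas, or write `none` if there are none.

1, 2, 3, 4, 5, 6, 7, 8, 9

1 → match
2 → match
3 → match
4 → match
5 → match
6 → match
7 → match
8 → match
9 → match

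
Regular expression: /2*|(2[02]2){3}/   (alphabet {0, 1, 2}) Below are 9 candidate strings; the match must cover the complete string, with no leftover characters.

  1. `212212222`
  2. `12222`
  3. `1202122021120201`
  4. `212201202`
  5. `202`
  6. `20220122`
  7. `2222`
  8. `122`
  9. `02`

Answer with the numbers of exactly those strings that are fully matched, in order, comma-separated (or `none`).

7

1 → no match
2 → no match
3 → no match
4 → no match
5 → no match
6 → no match
7 → match
8 → no match
9 → no match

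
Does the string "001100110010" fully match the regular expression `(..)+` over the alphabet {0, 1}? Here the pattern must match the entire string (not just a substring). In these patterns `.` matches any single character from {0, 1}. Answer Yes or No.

Yes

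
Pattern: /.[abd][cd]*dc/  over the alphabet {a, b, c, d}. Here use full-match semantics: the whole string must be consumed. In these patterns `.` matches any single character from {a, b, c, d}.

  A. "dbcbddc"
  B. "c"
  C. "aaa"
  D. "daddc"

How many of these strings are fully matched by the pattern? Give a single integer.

A → no match
B → no match — must end with "dc"
C → no match — must end with "dc"
D → match
Total matched: 1

1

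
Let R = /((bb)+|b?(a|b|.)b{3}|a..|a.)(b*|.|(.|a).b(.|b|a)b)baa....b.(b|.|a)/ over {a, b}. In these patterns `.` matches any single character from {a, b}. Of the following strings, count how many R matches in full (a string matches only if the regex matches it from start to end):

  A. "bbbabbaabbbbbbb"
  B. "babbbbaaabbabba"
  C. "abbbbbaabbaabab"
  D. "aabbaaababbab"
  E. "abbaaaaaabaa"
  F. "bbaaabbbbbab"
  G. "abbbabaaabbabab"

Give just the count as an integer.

A → no match
B → match
C → match
D → match
E → match
F → no match
G → match
Total matched: 5

5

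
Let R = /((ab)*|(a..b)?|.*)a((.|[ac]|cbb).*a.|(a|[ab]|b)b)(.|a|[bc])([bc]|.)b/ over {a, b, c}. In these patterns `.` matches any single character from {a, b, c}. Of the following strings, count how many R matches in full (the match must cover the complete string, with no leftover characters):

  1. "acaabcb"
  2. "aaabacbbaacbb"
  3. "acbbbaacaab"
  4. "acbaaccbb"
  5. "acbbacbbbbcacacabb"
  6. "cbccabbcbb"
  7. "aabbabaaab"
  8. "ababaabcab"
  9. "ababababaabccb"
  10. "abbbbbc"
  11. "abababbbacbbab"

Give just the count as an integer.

1. "acaabcb" → match
2 → match
3. "acbbbaacaab" → match
4. "acbaaccbb" → match
5 → match
6. "cbccabbcbb" → match
7. "aabbabaaab" → no match
8. "ababaabcab" → match
9 → match
10. "abbbbbc" → no match — must end with "b"
11 → no match
Total matched: 8

8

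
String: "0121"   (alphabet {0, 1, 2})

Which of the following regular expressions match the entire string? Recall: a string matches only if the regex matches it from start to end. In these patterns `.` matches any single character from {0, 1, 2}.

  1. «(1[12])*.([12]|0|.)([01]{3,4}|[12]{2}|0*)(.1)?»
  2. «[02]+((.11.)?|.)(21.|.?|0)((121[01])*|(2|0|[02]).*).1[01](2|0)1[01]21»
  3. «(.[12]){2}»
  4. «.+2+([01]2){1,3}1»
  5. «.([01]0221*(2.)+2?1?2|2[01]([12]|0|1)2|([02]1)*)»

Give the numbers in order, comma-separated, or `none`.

1, 3

1 → match
2 → no match
3 → match
4 → no match
5 → no match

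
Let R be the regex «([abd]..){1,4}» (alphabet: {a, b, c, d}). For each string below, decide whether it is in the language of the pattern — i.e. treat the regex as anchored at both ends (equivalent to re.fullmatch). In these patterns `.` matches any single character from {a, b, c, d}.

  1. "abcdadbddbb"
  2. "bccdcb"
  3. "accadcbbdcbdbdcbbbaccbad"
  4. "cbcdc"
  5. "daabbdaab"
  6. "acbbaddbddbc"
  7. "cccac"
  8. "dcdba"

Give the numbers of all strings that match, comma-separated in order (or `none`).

2, 5, 6

1 → no match
2 → match
3 → no match
4 → no match
5 → match
6 → match
7 → no match
8 → no match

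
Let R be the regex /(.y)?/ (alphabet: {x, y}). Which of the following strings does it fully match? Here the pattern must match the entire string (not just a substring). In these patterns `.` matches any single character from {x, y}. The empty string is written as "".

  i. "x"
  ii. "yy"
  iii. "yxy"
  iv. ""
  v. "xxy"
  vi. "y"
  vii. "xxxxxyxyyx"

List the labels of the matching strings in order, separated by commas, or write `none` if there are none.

i → no match
ii → match
iii → no match
iv → match
v → no match
vi → no match
vii → no match

ii, iv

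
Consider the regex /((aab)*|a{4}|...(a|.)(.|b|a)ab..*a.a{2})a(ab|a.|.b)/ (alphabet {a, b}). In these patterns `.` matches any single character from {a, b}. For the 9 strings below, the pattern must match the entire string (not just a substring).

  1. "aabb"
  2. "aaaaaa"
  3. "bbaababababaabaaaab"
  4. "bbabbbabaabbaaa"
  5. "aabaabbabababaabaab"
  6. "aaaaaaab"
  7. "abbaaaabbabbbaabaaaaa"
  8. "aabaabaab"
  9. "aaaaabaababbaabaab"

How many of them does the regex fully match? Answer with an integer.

1 → no match
2 → no match
3 → match
4 → no match
5 → no match
6 → no match
7 → no match
8 → match
9 → no match
Total matched: 2

2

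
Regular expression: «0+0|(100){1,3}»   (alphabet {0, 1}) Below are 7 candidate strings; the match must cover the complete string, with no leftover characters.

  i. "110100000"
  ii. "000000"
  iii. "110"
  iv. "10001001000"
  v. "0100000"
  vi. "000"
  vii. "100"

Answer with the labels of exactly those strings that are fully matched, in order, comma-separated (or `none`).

i. "110100000" → no match
ii. "000000" → match
iii. "110" → no match
iv. "10001001000" → no match
v. "0100000" → no match
vi. "000" → match
vii. "100" → match

ii, vi, vii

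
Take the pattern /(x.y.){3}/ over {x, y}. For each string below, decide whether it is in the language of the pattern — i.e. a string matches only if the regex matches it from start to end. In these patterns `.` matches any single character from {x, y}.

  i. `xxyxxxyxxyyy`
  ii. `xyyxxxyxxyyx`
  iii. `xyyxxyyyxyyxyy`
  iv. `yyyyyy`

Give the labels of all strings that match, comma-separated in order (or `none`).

i → match
ii → match
iii → no match
iv → no match — must start with `x`

i, ii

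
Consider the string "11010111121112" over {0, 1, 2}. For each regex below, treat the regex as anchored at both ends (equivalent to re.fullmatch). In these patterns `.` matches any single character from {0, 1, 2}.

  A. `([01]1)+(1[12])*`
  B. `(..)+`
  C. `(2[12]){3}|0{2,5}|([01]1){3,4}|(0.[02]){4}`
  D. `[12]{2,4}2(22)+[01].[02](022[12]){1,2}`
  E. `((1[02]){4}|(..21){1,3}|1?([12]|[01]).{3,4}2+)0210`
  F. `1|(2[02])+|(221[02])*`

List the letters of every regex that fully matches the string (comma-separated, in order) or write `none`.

A → match
B → match
C → no match
D → no match
E → no match — must end with "0210"
F → no match

A, B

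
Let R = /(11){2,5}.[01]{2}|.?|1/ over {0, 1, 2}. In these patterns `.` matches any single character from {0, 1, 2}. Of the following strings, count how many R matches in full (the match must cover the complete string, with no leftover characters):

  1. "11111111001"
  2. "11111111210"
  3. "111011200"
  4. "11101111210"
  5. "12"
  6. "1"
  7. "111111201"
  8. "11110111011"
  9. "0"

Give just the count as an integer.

5

1 → match
2 → match
3 → no match
4 → no match
5 → no match
6 → match
7 → match
8 → no match
9 → match
Total matched: 5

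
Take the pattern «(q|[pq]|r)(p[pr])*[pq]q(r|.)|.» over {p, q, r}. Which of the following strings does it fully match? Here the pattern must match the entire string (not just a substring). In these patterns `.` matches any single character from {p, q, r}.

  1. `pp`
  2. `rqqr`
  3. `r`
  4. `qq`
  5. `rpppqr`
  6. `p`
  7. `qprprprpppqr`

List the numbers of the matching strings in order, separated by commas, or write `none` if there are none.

1. `pp` → no match
2. `rqqr` → match
3. `r` → match
4. `qq` → no match
5. `rpppqr` → match
6. `p` → match
7. `qprprprpppqr` → match

2, 3, 5, 6, 7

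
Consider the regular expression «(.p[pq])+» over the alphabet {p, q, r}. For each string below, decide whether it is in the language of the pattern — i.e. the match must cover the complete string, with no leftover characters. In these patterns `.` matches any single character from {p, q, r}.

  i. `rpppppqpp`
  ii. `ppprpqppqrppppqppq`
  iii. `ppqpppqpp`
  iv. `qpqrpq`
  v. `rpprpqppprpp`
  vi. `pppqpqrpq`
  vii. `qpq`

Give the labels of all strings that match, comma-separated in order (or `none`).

i → match
ii → match
iii → match
iv → match
v → match
vi → match
vii → match

i, ii, iii, iv, v, vi, vii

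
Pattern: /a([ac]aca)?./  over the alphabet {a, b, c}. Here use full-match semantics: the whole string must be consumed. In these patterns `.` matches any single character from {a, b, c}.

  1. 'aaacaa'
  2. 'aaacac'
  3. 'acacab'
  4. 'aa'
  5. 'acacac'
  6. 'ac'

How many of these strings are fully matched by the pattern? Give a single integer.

1 → match
2 → match
3 → match
4 → match
5 → match
6 → match
Total matched: 6

6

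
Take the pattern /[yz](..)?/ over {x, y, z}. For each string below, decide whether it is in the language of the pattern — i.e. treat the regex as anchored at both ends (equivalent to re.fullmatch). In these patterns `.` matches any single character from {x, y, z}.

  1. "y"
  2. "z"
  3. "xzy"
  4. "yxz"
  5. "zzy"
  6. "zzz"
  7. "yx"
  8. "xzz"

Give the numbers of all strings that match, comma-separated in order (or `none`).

1, 2, 4, 5, 6

1 → match
2 → match
3 → no match
4 → match
5 → match
6 → match
7 → no match
8 → no match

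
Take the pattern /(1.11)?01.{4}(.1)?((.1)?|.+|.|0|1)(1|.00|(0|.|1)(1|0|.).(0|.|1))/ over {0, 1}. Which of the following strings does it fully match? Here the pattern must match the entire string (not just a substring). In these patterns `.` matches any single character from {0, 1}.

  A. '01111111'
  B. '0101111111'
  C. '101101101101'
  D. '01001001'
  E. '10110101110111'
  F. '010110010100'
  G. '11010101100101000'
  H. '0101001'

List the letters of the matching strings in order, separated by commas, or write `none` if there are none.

A, B, C, D, E, F, H

A → match
B → match
C → match
D → match
E → match
F → match
G → no match
H → match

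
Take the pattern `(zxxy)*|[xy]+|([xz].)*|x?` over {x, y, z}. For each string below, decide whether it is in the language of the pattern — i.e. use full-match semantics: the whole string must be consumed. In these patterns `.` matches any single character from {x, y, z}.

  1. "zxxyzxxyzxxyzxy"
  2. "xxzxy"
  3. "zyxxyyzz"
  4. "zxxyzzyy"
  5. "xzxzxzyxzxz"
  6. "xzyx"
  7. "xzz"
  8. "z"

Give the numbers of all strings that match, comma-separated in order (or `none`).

1 → no match
2 → no match
3 → no match
4 → no match
5 → no match
6 → no match
7 → no match
8 → no match

none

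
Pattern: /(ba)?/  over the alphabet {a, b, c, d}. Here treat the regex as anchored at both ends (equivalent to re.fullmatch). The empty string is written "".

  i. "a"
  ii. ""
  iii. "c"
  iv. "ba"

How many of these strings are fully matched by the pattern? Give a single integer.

2

i → no match
ii → match
iii → no match
iv → match
Total matched: 2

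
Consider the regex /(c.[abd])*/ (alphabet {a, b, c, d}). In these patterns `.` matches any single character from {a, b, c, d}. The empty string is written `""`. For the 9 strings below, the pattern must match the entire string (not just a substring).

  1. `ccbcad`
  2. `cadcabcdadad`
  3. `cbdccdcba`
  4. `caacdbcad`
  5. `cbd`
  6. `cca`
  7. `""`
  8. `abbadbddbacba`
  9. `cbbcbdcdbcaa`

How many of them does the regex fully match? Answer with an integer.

1 → match
2 → no match
3 → match
4 → match
5 → match
6 → match
7 → match
8 → no match
9 → match
Total matched: 7

7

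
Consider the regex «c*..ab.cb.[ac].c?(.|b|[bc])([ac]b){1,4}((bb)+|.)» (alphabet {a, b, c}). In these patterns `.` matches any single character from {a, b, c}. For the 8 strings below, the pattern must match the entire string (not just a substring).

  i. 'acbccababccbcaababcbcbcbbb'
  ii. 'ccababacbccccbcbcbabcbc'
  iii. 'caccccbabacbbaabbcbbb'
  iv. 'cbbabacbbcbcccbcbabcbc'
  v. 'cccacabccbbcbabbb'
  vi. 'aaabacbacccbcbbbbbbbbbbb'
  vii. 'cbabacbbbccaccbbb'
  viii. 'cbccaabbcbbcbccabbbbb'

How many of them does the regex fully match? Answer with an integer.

3

i → no match
ii → match
iii → no match
iv → match
v → no match
vi → match
vii → no match
viii → no match
Total matched: 3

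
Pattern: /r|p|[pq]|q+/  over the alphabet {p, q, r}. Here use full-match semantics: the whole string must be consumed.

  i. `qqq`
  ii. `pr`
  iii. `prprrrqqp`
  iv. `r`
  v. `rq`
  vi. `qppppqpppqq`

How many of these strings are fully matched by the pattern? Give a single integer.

i → match
ii → no match
iii → no match
iv → match
v → no match
vi → no match
Total matched: 2

2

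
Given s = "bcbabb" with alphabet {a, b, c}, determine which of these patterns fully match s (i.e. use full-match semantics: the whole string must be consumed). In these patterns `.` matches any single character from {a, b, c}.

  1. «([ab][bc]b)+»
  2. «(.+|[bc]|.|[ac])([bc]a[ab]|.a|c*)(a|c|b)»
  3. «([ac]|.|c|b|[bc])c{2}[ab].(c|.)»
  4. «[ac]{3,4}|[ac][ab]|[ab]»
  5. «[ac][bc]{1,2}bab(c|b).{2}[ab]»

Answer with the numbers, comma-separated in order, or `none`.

1 → match
2 → match
3 → no match
4 → no match
5 → no match

1, 2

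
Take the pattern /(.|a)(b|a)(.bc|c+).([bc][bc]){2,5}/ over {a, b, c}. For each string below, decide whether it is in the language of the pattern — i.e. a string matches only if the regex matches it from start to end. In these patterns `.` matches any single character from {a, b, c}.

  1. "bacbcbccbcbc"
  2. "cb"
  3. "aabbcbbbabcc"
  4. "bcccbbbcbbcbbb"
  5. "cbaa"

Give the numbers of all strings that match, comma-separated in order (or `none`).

1

1 → match
2 → no match
3 → no match
4 → no match
5 → no match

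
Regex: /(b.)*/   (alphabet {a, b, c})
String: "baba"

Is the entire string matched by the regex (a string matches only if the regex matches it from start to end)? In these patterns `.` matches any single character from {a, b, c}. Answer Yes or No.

Yes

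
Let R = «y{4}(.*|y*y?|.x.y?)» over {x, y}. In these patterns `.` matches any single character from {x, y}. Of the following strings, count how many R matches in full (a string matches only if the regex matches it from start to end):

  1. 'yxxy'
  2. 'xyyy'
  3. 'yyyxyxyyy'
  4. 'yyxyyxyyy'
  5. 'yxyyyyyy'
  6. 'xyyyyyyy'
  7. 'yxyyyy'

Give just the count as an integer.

1. 'yxxy' → no match
2. 'xyyy' → no match — must start with 'y'
3. 'yyyxyxyyy' → no match
4. 'yyxyyxyyy' → no match
5. 'yxyyyyyy' → no match
6. 'xyyyyyyy' → no match — must start with 'y'
7. 'yxyyyy' → no match
Total matched: 0

0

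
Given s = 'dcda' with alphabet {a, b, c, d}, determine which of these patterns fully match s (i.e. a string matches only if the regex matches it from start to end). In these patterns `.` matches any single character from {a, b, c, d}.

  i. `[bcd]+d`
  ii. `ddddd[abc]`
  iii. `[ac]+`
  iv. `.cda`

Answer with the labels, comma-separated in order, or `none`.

iv

i → no match — must end with 'd'
ii → no match — must start with 'ddddd'
iii → no match
iv → match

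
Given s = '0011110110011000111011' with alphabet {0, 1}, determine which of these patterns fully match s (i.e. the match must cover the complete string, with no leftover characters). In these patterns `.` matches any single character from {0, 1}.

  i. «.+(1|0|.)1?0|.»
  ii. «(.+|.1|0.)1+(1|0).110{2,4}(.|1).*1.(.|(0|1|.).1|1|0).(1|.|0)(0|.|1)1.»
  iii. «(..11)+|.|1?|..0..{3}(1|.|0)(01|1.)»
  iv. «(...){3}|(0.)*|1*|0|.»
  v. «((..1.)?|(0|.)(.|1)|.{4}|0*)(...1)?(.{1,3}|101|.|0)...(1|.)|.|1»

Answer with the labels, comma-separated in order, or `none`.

ii

i → no match
ii → match
iii → no match
iv → no match
v → no match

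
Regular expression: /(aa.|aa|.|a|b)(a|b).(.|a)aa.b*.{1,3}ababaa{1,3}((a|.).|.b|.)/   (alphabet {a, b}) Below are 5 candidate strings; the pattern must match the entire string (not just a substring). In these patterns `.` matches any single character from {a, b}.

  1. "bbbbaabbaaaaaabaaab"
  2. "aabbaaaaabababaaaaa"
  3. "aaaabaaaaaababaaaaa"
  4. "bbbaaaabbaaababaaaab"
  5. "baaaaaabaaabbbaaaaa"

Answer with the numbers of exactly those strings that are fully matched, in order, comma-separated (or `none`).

2, 3, 4

1 → no match
2 → match
3 → match
4 → match
5 → no match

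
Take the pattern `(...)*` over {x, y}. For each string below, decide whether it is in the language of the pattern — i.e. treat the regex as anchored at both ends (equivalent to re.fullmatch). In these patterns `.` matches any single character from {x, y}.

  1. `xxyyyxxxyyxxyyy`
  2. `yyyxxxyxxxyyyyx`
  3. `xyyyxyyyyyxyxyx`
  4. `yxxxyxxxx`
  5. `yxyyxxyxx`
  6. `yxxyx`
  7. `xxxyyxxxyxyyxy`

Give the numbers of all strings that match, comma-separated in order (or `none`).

1, 2, 3, 4, 5

1 → match
2 → match
3 → match
4. `yxxxyxxxx` → match
5. `yxyyxxyxx` → match
6. `yxxyx` → no match
7 → no match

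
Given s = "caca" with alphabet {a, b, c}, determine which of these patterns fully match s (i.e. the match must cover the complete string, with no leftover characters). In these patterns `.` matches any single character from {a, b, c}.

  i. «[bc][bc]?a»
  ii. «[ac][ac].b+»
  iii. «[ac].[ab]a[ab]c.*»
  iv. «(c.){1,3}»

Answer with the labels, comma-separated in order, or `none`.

i → no match
ii → no match — must end with "b"
iii → no match
iv → match

iv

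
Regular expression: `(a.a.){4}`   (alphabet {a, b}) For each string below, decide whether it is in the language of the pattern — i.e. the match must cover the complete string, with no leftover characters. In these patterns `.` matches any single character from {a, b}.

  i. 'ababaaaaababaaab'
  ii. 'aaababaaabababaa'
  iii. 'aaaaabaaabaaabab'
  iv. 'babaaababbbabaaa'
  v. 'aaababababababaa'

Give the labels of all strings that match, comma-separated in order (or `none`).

i → match
ii → match
iii → match
iv → no match — must start with 'a'
v → match

i, ii, iii, v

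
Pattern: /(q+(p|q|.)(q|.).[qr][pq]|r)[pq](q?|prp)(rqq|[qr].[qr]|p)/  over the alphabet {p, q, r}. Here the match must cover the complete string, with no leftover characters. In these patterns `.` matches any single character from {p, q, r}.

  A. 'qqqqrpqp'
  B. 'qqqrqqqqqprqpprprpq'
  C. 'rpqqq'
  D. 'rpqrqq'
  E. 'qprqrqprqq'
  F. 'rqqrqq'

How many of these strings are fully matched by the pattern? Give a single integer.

A → match
B → no match
C → match
D → match
E → match
F → match
Total matched: 5

5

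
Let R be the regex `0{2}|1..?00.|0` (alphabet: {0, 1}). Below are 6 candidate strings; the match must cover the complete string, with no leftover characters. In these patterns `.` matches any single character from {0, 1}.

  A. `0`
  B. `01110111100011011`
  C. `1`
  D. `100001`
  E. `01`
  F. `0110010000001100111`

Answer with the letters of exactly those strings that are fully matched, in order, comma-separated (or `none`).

A, D

A → match
B → no match
C → no match
D → match
E → no match
F → no match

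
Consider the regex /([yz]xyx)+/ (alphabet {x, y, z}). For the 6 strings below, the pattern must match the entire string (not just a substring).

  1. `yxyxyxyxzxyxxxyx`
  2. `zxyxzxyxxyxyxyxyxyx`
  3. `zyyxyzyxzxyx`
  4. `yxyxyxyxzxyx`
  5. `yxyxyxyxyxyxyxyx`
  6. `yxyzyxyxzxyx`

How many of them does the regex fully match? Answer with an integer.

1 → no match
2 → no match
3 → no match
4 → match
5 → match
6 → no match
Total matched: 2

2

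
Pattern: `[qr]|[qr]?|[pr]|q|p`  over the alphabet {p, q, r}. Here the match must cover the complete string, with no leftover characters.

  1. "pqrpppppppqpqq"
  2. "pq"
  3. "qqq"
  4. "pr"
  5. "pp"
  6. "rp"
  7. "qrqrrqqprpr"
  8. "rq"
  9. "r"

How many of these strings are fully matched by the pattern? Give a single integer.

1

1 → no match
2 → no match
3 → no match
4 → no match
5 → no match
6 → no match
7 → no match
8 → no match
9 → match
Total matched: 1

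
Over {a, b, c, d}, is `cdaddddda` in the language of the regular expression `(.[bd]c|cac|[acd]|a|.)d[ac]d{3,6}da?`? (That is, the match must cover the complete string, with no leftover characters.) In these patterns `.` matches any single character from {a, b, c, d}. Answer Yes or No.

Yes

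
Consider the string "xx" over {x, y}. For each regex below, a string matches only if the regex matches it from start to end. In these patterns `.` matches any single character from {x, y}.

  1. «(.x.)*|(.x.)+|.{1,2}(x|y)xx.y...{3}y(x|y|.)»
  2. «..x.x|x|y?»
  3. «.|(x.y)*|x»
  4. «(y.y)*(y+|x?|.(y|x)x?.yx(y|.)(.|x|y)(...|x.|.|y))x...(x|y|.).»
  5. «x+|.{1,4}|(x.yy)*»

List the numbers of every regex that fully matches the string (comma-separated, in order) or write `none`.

5

1 → no match
2 → no match
3 → no match
4 → no match
5 → match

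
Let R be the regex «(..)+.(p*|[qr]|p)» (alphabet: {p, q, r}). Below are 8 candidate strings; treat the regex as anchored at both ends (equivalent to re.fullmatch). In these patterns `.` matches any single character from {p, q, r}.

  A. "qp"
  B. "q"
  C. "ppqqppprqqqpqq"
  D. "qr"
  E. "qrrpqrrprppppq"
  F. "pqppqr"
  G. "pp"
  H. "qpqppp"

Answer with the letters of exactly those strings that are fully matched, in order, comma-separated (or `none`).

A → no match
B → no match
C → match
D → no match
E → match
F → match
G → no match
H → match

C, E, F, H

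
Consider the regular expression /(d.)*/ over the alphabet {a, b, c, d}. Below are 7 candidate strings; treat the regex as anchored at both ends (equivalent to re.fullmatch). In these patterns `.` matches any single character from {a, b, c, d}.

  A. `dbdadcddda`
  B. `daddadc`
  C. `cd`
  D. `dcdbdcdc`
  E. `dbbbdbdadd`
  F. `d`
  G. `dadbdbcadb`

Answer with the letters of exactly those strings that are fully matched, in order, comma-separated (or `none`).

A → match
B → no match
C → no match
D → match
E → no match
F → no match
G → no match

A, D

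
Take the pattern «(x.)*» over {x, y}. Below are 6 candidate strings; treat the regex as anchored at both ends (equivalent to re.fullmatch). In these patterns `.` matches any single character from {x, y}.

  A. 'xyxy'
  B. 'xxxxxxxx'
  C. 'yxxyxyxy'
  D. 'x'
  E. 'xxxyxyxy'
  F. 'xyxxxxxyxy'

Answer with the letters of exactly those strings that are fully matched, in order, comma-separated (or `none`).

A, B, E, F

A. 'xyxy' → match
B. 'xxxxxxxx' → match
C. 'yxxyxyxy' → no match
D. 'x' → no match
E. 'xxxyxyxy' → match
F. 'xyxxxxxyxy' → match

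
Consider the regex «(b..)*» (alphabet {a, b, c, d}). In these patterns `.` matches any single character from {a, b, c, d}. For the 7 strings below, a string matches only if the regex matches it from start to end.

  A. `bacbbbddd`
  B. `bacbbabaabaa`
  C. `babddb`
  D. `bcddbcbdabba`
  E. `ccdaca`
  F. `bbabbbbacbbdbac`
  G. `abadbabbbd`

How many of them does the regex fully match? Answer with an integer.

A. `bacbbbddd` → no match
B. `bacbbabaabaa` → match
C. `babddb` → no match
D. `bcddbcbdabba` → no match
E. `ccdaca` → no match
F → match
G. `abadbabbbd` → no match
Total matched: 2

2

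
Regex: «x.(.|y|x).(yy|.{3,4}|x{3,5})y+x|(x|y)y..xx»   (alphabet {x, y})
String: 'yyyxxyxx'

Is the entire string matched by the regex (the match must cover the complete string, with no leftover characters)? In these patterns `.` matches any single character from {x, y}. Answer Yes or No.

No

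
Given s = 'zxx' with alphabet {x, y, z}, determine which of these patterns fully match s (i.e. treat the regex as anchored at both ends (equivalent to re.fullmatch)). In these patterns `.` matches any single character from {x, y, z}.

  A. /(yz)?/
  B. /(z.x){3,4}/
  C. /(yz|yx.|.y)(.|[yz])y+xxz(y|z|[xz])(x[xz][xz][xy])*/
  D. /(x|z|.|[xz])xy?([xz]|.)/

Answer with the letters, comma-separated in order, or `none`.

D

A → no match
B → no match
C → no match
D → match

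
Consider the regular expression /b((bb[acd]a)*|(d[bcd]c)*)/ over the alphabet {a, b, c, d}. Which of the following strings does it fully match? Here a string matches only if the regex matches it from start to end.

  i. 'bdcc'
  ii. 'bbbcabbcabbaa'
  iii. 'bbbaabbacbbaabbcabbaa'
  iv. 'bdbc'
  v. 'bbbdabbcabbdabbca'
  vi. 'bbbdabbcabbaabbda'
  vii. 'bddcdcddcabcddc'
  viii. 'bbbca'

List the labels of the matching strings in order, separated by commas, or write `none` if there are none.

i, ii, iv, v, vi, viii

i → match
ii → match
iii → no match
iv → match
v → match
vi → match
vii → no match
viii → match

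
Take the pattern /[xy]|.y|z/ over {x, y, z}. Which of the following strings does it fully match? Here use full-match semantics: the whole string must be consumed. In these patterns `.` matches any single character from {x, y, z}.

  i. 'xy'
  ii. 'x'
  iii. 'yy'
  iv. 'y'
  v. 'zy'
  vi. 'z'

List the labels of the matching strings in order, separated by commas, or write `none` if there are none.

i → match
ii → match
iii → match
iv → match
v → match
vi → match

i, ii, iii, iv, v, vi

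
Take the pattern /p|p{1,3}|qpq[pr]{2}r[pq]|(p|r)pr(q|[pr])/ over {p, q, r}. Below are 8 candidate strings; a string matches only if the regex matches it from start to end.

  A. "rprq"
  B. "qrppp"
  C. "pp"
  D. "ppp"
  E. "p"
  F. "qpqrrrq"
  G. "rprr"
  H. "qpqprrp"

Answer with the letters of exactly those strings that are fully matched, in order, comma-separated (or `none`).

A → match
B → no match
C → match
D → match
E → match
F → match
G → match
H → match

A, C, D, E, F, G, H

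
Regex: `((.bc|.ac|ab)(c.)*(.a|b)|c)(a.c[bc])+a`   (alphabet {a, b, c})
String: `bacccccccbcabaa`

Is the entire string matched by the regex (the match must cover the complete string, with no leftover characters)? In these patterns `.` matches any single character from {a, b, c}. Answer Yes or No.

No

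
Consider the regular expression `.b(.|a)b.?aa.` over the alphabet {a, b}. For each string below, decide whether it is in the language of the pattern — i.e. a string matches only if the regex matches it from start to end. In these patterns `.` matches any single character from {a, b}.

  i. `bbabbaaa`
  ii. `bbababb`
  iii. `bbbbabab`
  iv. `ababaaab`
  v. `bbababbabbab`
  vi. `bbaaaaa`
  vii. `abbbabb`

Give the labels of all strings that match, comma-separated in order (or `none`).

i, iv

i. `bbabbaaa` → match
ii. `bbababb` → no match
iii. `bbbbabab` → no match
iv. `ababaaab` → match
v. `bbababbabbab` → no match
vi. `bbaaaaa` → no match
vii. `abbbabb` → no match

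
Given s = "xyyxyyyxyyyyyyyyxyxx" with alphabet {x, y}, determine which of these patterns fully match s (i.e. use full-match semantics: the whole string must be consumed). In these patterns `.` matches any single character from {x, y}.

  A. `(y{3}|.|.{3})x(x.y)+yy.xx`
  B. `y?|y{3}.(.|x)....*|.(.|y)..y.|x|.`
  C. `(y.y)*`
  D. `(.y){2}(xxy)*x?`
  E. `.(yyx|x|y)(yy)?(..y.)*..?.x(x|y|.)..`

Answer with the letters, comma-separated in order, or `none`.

E

A → no match
B → no match
C → no match
D → no match
E → match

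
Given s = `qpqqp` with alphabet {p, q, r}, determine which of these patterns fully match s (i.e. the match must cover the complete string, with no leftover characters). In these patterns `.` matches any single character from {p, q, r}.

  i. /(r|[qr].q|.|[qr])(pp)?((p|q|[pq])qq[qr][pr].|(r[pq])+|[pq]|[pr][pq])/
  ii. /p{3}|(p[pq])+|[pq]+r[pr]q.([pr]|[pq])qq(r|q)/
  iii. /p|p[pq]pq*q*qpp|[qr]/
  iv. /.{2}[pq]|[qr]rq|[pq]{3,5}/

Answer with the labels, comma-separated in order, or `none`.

i → no match
ii → no match
iii → no match
iv → match

iv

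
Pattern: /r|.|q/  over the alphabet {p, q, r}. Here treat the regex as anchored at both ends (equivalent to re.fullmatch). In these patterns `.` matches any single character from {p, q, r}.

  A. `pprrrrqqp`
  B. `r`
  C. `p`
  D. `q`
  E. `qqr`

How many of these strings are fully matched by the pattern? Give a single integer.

3

A → no match
B → match
C → match
D → match
E → no match
Total matched: 3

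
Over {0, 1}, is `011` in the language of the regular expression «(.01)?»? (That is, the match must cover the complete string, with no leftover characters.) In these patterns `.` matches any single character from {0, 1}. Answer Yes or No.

No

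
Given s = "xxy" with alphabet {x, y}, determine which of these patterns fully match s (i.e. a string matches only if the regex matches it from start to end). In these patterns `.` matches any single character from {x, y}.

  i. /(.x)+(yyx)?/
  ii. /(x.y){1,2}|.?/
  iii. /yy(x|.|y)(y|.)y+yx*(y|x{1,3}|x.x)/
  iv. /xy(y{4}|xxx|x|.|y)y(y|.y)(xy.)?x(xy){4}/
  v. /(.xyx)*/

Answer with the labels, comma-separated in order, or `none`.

ii

i → no match
ii → match
iii → no match — must start with "yy"
iv → no match — must start with "xy"
v → no match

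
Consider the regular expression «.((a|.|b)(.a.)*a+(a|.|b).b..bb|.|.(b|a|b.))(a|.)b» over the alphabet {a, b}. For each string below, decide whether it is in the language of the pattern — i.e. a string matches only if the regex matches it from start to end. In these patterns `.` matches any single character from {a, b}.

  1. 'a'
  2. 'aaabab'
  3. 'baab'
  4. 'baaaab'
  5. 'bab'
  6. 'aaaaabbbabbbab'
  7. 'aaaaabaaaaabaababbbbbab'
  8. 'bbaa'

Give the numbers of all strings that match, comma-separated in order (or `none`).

3, 6

1 → no match — must end with 'b'
2 → no match
3 → match
4 → no match
5 → no match
6 → match
7 → no match
8 → no match — must end with 'b'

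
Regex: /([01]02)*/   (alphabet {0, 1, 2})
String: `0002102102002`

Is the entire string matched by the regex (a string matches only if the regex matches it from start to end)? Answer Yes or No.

No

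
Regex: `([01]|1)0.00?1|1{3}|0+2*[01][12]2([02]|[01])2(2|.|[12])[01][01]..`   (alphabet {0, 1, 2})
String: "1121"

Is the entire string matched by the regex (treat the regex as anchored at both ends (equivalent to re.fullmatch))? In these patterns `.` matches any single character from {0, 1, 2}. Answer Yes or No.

No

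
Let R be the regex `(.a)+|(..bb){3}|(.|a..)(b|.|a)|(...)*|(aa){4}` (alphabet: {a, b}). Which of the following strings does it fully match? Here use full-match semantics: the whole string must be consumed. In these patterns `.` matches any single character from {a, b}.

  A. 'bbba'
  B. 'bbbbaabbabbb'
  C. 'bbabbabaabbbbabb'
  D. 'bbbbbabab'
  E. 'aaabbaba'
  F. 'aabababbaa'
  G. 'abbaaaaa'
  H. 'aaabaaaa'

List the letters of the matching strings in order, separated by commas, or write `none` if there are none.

A → no match
B → match
C → no match
D → match
E → no match
F → no match
G → no match
H → no match

B, D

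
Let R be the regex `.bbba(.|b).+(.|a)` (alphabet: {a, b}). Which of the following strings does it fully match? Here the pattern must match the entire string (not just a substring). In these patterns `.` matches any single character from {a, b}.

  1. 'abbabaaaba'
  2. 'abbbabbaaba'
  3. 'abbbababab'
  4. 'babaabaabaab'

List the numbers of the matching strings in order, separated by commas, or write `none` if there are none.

2, 3

1 → no match
2 → match
3 → match
4 → no match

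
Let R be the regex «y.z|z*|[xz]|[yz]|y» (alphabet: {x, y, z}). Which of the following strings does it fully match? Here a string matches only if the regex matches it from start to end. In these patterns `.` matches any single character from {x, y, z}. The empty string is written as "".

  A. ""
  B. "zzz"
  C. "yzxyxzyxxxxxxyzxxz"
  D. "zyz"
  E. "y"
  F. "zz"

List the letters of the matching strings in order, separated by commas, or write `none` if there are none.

A → match
B → match
C → no match
D → no match
E → match
F → match

A, B, E, F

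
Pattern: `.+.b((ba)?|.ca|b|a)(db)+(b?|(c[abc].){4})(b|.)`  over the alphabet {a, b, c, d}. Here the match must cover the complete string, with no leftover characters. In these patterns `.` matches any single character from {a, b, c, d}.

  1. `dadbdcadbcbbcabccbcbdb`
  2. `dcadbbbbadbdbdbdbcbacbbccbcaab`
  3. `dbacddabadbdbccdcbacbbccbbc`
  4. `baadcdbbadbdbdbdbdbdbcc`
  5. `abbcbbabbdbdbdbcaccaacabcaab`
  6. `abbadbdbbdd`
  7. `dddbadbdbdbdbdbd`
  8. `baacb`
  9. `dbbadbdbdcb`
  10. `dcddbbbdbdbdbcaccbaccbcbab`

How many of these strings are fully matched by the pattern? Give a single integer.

5

1 → match
2 → match
3 → no match
4 → no match
5 → match
6. `abbadbdbbdd` → no match
7 → match
8. `baacb` → no match
9. `dbbadbdbdcb` → no match
10 → match
Total matched: 5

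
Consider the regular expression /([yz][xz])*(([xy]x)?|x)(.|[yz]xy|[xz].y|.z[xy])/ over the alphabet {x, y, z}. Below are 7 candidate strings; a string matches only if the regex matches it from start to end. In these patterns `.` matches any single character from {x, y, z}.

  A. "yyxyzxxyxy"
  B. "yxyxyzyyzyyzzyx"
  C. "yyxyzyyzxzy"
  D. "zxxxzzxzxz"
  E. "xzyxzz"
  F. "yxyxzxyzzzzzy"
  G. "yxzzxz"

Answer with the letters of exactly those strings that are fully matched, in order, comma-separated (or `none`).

F, G

A. "yyxyzxxyxy" → no match
B → no match
C. "yyxyzyyzxzy" → no match
D. "zxxxzzxzxz" → no match
E. "xzyxzz" → no match
F → match
G. "yxzzxz" → match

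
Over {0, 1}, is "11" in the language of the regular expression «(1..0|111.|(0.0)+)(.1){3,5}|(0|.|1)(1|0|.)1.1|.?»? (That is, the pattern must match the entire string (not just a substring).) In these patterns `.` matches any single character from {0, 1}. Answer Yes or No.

No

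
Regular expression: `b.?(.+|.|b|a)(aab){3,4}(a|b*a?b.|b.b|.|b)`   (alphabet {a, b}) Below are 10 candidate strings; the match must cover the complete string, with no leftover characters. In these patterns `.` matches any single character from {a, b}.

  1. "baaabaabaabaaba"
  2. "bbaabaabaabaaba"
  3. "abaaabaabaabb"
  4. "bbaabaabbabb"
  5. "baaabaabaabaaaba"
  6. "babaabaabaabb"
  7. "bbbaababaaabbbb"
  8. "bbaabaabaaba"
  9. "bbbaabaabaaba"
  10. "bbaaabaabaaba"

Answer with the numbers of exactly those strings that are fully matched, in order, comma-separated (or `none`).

1, 2, 6, 8, 9, 10

1 → match
2 → match
3 → no match — must start with "b"
4 → no match
5 → no match
6 → match
7 → no match
8 → match
9 → match
10 → match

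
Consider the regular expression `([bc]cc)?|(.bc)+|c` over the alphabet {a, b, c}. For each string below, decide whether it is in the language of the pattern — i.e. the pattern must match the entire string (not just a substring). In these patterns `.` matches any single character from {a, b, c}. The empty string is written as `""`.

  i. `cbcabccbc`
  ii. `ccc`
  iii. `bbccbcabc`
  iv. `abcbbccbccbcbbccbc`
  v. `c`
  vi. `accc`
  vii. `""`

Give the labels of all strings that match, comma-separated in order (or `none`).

i, ii, iii, iv, v, vii

i → match
ii → match
iii → match
iv → match
v → match
vi → no match
vii → match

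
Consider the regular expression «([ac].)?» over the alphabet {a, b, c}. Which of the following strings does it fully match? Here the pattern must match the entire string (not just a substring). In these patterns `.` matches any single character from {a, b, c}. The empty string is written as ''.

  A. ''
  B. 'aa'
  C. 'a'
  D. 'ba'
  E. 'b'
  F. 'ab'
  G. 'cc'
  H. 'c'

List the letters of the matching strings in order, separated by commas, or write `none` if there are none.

A, B, F, G

A → match
B → match
C → no match
D → no match
E → no match
F → match
G → match
H → no match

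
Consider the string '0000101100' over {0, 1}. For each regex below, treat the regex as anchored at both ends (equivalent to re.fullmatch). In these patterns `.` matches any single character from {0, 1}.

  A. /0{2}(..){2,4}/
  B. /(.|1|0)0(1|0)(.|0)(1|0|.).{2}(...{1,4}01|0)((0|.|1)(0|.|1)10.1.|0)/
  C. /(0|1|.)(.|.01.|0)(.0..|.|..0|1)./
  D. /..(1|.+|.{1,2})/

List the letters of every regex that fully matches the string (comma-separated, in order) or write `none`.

A → match
B → no match
C → no match
D → match

A, D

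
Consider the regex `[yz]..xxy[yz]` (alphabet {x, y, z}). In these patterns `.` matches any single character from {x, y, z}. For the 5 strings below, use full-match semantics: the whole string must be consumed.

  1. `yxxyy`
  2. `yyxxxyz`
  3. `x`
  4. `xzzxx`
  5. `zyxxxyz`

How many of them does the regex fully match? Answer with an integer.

1 → no match
2 → match
3 → no match
4 → no match
5 → match
Total matched: 2

2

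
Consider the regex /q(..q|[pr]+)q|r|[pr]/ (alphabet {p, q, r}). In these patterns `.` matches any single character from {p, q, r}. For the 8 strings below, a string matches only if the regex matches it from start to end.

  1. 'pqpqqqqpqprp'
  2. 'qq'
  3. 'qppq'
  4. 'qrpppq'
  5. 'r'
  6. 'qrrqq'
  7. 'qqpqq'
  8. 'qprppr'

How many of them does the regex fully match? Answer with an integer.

1 → no match
2 → no match
3 → match
4 → match
5 → match
6 → match
7 → match
8 → no match
Total matched: 5

5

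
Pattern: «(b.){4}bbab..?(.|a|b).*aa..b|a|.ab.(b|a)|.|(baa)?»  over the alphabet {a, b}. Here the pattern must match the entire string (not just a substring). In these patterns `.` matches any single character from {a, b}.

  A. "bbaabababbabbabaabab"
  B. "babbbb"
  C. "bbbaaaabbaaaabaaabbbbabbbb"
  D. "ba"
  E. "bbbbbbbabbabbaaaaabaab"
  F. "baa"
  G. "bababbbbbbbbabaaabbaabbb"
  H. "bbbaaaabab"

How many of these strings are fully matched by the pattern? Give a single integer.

1

A → no match
B. "babbbb" → no match
C → no match
D. "ba" → no match
E → no match
F. "baa" → match
G → no match
H. "bbbaaaabab" → no match
Total matched: 1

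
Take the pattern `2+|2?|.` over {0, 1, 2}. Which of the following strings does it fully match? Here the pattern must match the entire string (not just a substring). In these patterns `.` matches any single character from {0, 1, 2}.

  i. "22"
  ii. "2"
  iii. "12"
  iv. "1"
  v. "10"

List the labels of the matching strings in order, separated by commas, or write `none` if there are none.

i, ii, iv

i → match
ii → match
iii → no match
iv → match
v → no match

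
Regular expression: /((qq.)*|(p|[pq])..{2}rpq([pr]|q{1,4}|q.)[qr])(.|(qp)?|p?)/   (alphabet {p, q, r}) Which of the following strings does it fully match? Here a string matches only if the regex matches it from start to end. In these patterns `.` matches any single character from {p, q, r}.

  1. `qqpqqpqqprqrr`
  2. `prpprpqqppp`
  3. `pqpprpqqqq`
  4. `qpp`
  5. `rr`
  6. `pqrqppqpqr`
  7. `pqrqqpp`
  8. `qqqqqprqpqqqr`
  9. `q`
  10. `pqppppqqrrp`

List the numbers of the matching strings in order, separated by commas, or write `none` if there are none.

1 → no match
2. `prpprpqqppp` → no match
3. `pqpprpqqqq` → match
4. `qpp` → no match
5. `rr` → no match
6. `pqrqppqpqr` → no match
7. `pqrqqpp` → no match
8 → no match
9. `q` → match
10. `pqppppqqrrp` → no match

3, 9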